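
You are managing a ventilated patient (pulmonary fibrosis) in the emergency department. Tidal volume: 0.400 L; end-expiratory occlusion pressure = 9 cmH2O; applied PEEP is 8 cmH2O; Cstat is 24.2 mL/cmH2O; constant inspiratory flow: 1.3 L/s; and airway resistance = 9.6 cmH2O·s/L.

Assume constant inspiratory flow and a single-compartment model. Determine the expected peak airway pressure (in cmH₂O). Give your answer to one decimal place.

Total PEEP = 9 cmH2O (set 8 + intrinsic 1); this is the baseline alveolar pressure.
Equation of motion (constant flow): PIP = Vt/C + R·V̇ + PEEP.
PIP = 400/24.2 + 9.6×1.3 + 9 = 16.529 + 12.48 + 9 = 38.009 cmH2O.

38.0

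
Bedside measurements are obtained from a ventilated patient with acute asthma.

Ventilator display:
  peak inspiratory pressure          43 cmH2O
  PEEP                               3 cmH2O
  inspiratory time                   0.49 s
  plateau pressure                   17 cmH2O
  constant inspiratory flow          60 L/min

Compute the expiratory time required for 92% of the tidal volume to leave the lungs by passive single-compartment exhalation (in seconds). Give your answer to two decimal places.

2.30

Flow: 60 L/min ÷ 60 = 1 L/s.
Vt = flow × Ti = 1 L/s × 0.49 s × 1000 mL/L = 490.0 mL.
R = (PIP − Pplat)/V̇ = (43 − 17) / 1 = 26.0/1 = 26.0 cmH2O·s/L.
C = Vt/(Pplat − PEEP) = 490.0 / (17 − 3) = 490.0/14.0 = 35.0 mL/cmH2O.
τ = R × C = 26.0 × 0.035 L/cmH2O = 0.91 s.
t = −τ·ln(1 − 0.92) = −0.91·ln(0.08) = 2.298 s.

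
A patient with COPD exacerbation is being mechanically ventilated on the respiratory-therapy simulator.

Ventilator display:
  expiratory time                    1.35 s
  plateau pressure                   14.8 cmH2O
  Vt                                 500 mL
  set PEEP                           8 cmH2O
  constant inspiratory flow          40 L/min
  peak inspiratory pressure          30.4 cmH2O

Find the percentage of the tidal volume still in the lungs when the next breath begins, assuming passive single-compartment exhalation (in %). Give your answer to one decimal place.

Flow: 40 L/min ÷ 60 = 0.6667 L/s.
R = (PIP − Pplat)/V̇ = (30.4 − 14.8) / 0.6667 = 15.6/0.6667 = 23.399 cmH2O·s/L.
C = Vt/(Pplat − PEEP) = 500.0 / (14.8 − 8) = 500.0/6.8 = 73.529 mL/cmH2O.
τ = R × C = 23.399 × 0.07353 L/cmH2O = 1.721 s.
Fraction remaining at end-expiration = e^(−Te/τ) = e^(−1.35/1.721) = 0.4564 → 45.64%.

45.6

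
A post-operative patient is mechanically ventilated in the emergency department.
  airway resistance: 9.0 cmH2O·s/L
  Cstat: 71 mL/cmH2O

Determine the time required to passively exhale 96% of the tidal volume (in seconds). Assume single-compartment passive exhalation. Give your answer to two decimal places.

τ = R × C = 9.0 × 71 mL/cmH2O = 9.0 × 0.071 L/cmH2O = 0.639 s.
Exhaled fraction f = 1 − e^(−t/τ) → t = −τ·ln(1 − f) = −0.639·ln(0.04) = 2.057 s.

2.06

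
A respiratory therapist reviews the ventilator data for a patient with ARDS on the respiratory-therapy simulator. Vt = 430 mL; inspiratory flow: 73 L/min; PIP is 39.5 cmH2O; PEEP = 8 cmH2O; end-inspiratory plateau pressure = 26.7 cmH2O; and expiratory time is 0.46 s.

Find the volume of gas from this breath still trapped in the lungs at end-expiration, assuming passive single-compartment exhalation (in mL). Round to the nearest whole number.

64

Flow: 73 L/min ÷ 60 = 1.2167 L/s.
R = (PIP − Pplat)/V̇ = (39.5 − 26.7) / 1.2167 = 12.8/1.2167 = 10.52 cmH2O·s/L.
C = Vt/(Pplat − PEEP) = 430.0 / (26.7 − 8) = 430.0/18.7 = 22.995 mL/cmH2O.
τ = R × C = 10.52 × 0.023 L/cmH2O = 0.242 s.
Fraction remaining = e^(−Te/τ) = e^(−0.46/0.242) = 0.1494.
Trapped volume = 430.0 × 0.1494 = 64.242 mL.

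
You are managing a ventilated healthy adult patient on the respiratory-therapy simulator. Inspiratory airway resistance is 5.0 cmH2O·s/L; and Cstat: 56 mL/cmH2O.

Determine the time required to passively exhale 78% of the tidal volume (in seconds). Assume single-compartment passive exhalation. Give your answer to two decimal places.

τ = R × C = 5.0 × 56 mL/cmH2O = 5.0 × 0.056 L/cmH2O = 0.28 s.
Exhaled fraction f = 1 − e^(−t/τ) → t = −τ·ln(1 − f) = −0.28·ln(0.22) = 0.424 s.

0.42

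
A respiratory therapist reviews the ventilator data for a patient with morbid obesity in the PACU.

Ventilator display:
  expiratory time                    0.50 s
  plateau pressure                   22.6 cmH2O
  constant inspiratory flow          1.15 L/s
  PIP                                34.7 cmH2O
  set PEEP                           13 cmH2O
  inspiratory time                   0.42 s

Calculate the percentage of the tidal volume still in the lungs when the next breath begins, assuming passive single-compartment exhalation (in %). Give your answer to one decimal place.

Vt = flow × Ti = 1.15 L/s × 0.42 s × 1000 mL/L = 483.0 mL.
R = (PIP − Pplat)/V̇ = (34.7 − 22.6) / 1.15 = 12.1/1.15 = 10.522 cmH2O·s/L.
C = Vt/(Pplat − PEEP) = 483.0 / (22.6 − 13) = 483.0/9.6 = 50.313 mL/cmH2O.
τ = R × C = 10.522 × 0.05031 L/cmH2O = 0.5294 s.
Fraction remaining at end-expiration = e^(−Te/τ) = e^(−0.50/0.5294) = 0.3889 → 38.89%.

38.9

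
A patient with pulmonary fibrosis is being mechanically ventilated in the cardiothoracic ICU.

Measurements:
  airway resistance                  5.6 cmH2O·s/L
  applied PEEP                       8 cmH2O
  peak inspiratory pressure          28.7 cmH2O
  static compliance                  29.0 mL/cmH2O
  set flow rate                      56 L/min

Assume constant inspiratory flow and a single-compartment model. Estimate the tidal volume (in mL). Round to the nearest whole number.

449

Flow: 56 L/min ÷ 60 = 0.9333 L/s.
Equation of motion (constant flow): PIP = Vt/C + R·V̇ + PEEP.
Vt/C = PIP − R·V̇ − PEEP = 28.7 − 5.226 − 8 = 15.474 cmH2O.
Vt = C × 15.474 = 29.0 × 15.474 = 448.75 mL.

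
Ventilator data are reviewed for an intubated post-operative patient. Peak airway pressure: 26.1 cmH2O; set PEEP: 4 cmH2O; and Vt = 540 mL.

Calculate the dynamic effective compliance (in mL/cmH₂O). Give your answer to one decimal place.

24.4

Dynamic compliance = Vt / (PIP − PEEP) = 540 / (26.1 − 4) = 540 / 22.1 = 24.434 mL/cmH2O.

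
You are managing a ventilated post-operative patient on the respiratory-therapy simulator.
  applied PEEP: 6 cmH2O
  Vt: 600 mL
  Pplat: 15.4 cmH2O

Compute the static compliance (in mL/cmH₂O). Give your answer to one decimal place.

63.8

Cstat = Vt / (Pplat − PEEP) = 600 / (15.4 − 6) = 600 / 9.4 = 63.83 mL/cmH2O.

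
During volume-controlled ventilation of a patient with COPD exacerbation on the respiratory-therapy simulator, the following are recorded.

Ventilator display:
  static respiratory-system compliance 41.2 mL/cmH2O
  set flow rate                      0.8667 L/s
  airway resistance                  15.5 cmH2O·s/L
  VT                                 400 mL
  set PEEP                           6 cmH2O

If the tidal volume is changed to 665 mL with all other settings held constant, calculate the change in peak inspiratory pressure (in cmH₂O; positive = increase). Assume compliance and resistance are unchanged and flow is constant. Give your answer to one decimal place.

6.4

PIP = Vt/C + R·V̇ + PEEP (constant-flow equation of motion).
Only the elastic term changes: ΔPIP = ΔVt / C = (665 − 400) / 41.2 = 6.432 cmH2O.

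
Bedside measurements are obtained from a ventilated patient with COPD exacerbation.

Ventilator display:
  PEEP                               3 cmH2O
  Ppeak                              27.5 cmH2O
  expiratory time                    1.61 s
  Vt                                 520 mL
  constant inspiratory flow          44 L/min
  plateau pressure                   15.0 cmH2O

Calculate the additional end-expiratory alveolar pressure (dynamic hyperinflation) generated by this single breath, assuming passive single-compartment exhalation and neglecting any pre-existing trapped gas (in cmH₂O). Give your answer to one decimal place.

1.4

Flow: 44 L/min ÷ 60 = 0.7333 L/s.
R = (PIP − Pplat)/V̇ = (27.5 − 15.0) / 0.7333 = 12.5/0.7333 = 17.046 cmH2O·s/L.
C = Vt/(Pplat − PEEP) = 520.0 / (15.0 − 3) = 520.0/12.0 = 43.333 mL/cmH2O.
τ = R × C = 17.046 × 0.04333 L/cmH2O = 0.7386 s.
Fraction remaining = e^(−Te/τ) = e^(−1.61/0.7386) = 0.1131; trapped volume = 520.0 × 0.1131 = 58.812 mL.
Additional alveolar pressure from trapping ≈ V_trapped / C = 58.812 / 43.333 = 1.357 cmH2O.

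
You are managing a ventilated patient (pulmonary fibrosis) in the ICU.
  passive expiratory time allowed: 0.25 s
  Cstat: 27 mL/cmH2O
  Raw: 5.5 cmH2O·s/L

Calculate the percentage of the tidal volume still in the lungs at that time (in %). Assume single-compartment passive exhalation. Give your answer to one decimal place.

18.6

τ = R × C = 5.5 × 27 mL/cmH2O = 5.5 × 0.027 L/cmH2O = 0.1485 s.
Passive exhalation: V(t)/V₀ = e^(−t/τ) = e^(−0.25/0.1485) = 0.1857.
Fraction remaining = 0.1857 → 18.57%.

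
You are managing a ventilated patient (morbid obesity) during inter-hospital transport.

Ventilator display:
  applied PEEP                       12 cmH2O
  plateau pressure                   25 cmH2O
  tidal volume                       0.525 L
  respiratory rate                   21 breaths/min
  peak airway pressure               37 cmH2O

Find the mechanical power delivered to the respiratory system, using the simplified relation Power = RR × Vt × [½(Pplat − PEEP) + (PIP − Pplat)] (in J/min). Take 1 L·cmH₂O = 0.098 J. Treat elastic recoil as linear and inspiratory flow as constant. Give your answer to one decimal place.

Per-breath work = Vt × [½(Pplat−PEEP) + (PIP−Pplat)] = 0.525 × [0.5×13.0 + 12.0] = 0.525 × 18.5 = 9.713 L·cmH2O.
Power = 21 × 9.713 = 203.97 L·cmH2O/min.
× 0.098 J/(L·cmH2O) → 19.989 J/min.

20.0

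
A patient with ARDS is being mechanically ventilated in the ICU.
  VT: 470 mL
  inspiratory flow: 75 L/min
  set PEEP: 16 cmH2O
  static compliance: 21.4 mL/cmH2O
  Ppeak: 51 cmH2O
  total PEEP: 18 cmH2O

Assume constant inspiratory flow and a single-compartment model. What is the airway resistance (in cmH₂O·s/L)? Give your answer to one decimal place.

Flow: 75 L/min ÷ 60 = 1.25 L/s.
Total PEEP = 18 cmH2O (set 16 + intrinsic 2); this is the baseline alveolar pressure.
Equation of motion (constant flow): PIP = Vt/C + R·V̇ + PEEP.
R·V̇ = PIP − Vt/C − PEEP = 51 − 470/21.4 − 18 = 51 − 21.963 − 18 = 11.037 cmH2O.
R = 11.037 / 1.25 = 8.83 cmH2O·s/L.

8.8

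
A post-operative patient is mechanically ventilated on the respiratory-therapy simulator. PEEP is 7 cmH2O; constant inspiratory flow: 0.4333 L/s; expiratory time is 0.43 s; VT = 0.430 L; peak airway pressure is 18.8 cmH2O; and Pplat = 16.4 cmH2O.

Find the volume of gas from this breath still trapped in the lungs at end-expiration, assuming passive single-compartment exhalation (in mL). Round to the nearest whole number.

79

R = (PIP − Pplat)/V̇ = (18.8 − 16.4) / 0.4333 = 2.4/0.4333 = 5.539 cmH2O·s/L.
C = Vt/(Pplat − PEEP) = 430.0 / (16.4 − 7) = 430.0/9.4 = 45.745 mL/cmH2O.
τ = R × C = 5.539 × 0.04575 L/cmH2O = 0.2534 s.
Fraction remaining = e^(−Te/τ) = e^(−0.43/0.2534) = 0.1832.
Trapped volume = 430.0 × 0.1832 = 78.776 mL.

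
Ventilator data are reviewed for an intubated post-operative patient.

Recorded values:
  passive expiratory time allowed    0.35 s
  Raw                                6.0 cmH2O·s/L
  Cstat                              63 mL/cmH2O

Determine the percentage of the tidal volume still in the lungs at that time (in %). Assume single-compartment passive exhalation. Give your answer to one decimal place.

τ = R × C = 6.0 × 63 mL/cmH2O = 6.0 × 0.063 L/cmH2O = 0.378 s.
Passive exhalation: V(t)/V₀ = e^(−t/τ) = e^(−0.35/0.378) = 0.3962.
Fraction remaining = 0.3962 → 39.62%.

39.6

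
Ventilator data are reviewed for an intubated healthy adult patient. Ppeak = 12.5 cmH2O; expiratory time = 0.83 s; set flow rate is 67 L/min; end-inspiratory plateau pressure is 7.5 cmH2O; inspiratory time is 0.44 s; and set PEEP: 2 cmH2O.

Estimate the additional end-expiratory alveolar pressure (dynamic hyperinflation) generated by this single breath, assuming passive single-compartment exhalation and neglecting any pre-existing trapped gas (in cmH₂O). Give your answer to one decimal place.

Flow: 67 L/min ÷ 60 = 1.1167 L/s.
Vt = flow × Ti = 1.1167 L/s × 0.44 s × 1000 mL/L = 491.35 mL.
R = (PIP − Pplat)/V̇ = (12.5 − 7.5) / 1.1167 = 5.0/1.1167 = 4.477 cmH2O·s/L.
C = Vt/(Pplat − PEEP) = 491.35 / (7.5 − 2) = 491.35/5.5 = 89.336 mL/cmH2O.
τ = R × C = 4.477 × 0.08934 L/cmH2O = 0.4 s.
Fraction remaining = e^(−Te/τ) = e^(−0.83/0.4) = 0.1256; trapped volume = 491.35 × 0.1256 = 61.714 mL.
Additional alveolar pressure from trapping ≈ V_trapped / C = 61.714 / 89.336 = 0.6908 cmH2O.

0.7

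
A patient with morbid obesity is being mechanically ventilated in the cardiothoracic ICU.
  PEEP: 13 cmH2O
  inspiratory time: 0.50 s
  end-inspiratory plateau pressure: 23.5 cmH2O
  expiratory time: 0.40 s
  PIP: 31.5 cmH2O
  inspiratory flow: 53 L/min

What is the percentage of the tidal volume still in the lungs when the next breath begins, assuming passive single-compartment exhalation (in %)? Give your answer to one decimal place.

35.0

Flow: 53 L/min ÷ 60 = 0.8833 L/s.
Vt = flow × Ti = 0.8833 L/s × 0.50 s × 1000 mL/L = 441.65 mL.
R = (PIP − Pplat)/V̇ = (31.5 − 23.5) / 0.8833 = 8.0/0.8833 = 9.057 cmH2O·s/L.
C = Vt/(Pplat − PEEP) = 441.65 / (23.5 − 13) = 441.65/10.5 = 42.062 mL/cmH2O.
τ = R × C = 9.057 × 0.04206 L/cmH2O = 0.3809 s.
Fraction remaining at end-expiration = e^(−Te/τ) = e^(−0.40/0.3809) = 0.3499 → 34.99%.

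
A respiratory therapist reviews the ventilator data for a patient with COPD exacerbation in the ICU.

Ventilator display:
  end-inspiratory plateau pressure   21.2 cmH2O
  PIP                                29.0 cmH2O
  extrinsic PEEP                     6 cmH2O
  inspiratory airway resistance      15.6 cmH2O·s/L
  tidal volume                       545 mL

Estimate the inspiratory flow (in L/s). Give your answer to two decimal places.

flow = (PIP − Pplat) / Raw = 7.8 / 15.6 = 0.5 L/s.

0.50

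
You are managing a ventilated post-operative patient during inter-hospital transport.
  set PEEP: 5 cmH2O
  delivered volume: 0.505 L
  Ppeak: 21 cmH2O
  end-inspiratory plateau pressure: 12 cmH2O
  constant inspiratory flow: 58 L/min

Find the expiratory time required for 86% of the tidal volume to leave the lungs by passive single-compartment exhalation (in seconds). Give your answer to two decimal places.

Flow: 58 L/min ÷ 60 = 0.9667 L/s.
R = (PIP − Pplat)/V̇ = (21 − 12) / 0.9667 = 9.0/0.9667 = 9.31 cmH2O·s/L.
C = Vt/(Pplat − PEEP) = 505.0 / (12 − 5) = 505.0/7.0 = 72.143 mL/cmH2O.
τ = R × C = 9.31 × 0.07214 L/cmH2O = 0.6716 s.
t = −τ·ln(1 − 0.86) = −0.6716·ln(0.14) = 1.32 s.

1.32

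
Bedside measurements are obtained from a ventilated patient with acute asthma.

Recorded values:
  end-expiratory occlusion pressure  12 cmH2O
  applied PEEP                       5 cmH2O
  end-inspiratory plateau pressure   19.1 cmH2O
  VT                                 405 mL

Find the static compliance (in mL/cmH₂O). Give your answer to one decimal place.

End-expiratory occlusion gives total PEEP = 12 cmH2O (intrinsic PEEP = 12 − 5 = 7). Use total PEEP for the elastic gradient.
Cstat = Vt / (Pplat − PEEPtotal) = 405 / (19.1 − 12) = 405 / 7.1 = 57.042 mL/cmH2O.

57.0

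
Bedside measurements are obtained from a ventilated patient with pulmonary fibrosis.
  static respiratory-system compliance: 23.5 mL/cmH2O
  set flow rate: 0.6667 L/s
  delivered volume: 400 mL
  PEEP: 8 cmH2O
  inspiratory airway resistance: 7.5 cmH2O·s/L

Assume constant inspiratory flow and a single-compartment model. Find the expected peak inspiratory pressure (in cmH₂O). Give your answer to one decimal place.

30.0

Equation of motion (constant flow): PIP = Vt/C + R·V̇ + PEEP.
PIP = 400/23.5 + 7.5×0.6667 + 8 = 17.021 + 5.0 + 8 = 30.021 cmH2O.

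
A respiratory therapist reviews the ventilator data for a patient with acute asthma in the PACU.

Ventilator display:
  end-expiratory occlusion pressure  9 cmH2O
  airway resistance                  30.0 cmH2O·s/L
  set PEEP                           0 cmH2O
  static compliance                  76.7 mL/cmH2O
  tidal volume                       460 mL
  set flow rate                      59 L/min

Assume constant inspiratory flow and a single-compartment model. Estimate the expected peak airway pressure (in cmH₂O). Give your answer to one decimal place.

44.5

Flow: 59 L/min ÷ 60 = 0.9833 L/s.
Total PEEP = 9 cmH2O (set 0 + intrinsic 9); this is the baseline alveolar pressure.
Equation of motion (constant flow): PIP = Vt/C + R·V̇ + PEEP.
PIP = 460/76.7 + 30.0×0.9833 + 9 = 5.997 + 29.499 + 9 = 44.496 cmH2O.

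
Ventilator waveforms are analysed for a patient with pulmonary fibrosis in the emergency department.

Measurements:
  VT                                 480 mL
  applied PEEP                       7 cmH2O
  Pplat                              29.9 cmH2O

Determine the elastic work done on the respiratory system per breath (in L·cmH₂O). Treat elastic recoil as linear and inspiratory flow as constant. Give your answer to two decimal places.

5.50

Elastic work ≈ ½ × (Pplat − PEEP) × Vt = 0.5 × (29.9 − 7) × 0.480 L = 0.5 × 22.9 × 0.480 = 5.496 L·cmH2O.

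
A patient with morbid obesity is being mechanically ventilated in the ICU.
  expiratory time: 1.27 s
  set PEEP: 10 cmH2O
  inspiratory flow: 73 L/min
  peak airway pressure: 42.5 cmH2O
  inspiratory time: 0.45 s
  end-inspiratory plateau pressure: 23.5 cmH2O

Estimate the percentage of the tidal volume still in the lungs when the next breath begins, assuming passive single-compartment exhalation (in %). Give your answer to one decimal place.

13.5

Flow: 73 L/min ÷ 60 = 1.2167 L/s.
Vt = flow × Ti = 1.2167 L/s × 0.45 s × 1000 mL/L = 547.52 mL.
R = (PIP − Pplat)/V̇ = (42.5 − 23.5) / 1.2167 = 19.0/1.2167 = 15.616 cmH2O·s/L.
C = Vt/(Pplat − PEEP) = 547.52 / (23.5 − 10) = 547.52/13.5 = 40.557 mL/cmH2O.
τ = R × C = 15.616 × 0.04056 L/cmH2O = 0.6334 s.
Fraction remaining at end-expiration = e^(−Te/τ) = e^(−1.27/0.6334) = 0.1347 → 13.47%.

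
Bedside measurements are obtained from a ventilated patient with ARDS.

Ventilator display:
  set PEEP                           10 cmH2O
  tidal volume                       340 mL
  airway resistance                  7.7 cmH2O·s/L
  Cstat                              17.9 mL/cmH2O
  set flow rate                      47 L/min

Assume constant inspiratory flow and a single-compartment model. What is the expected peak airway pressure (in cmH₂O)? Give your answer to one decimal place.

Flow: 47 L/min ÷ 60 = 0.7833 L/s.
Equation of motion (constant flow): PIP = Vt/C + R·V̇ + PEEP.
PIP = 340/17.9 + 7.7×0.7833 + 10 = 18.994 + 6.031 + 10 = 35.025 cmH2O.

35.0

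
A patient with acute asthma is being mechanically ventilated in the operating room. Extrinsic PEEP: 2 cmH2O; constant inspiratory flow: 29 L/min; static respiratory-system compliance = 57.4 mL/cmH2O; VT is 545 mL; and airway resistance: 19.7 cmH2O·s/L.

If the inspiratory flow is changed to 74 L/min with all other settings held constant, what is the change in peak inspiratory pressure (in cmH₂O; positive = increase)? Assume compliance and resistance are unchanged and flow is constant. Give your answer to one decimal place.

14.8

Flow: 29 L/min ÷ 60 = 0.4833 L/s.
New flow: 74 L/min ÷ 60 = 1.2333 L/s.
PIP = Vt/C + R·V̇ + PEEP (constant-flow equation of motion).
Only the resistive term changes: ΔPIP = R × ΔV̇ = 19.7 × (1.2333 − 0.4833) = 19.7 × 0.75 = 14.775 cmH2O.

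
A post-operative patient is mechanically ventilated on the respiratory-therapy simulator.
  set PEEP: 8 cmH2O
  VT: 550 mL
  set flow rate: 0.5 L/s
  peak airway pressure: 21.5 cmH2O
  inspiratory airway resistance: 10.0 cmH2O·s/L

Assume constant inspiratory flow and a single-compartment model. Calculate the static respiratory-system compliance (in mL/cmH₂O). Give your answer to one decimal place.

Equation of motion (constant flow): PIP = Vt/C + R·V̇ + PEEP.
Vt/C = PIP − R·V̇ − PEEP = 21.5 − 10.0×0.5 − 8 = 21.5 − 5.0 − 8 = 8.5 cmH2O.
C = Vt / 8.5 = 550 / 8.5 = 64.706 mL/cmH2O.

64.7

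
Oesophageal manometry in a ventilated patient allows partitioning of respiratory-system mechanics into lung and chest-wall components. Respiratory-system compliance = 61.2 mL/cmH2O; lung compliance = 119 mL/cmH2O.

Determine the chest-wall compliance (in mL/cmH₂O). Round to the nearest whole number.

126

1/Ccw = 1/Crs − 1/CL.
1/Ccw = 1/61.2 − 1/119 = 0.007937.
Ccw = 125.99 mL/cmH2O.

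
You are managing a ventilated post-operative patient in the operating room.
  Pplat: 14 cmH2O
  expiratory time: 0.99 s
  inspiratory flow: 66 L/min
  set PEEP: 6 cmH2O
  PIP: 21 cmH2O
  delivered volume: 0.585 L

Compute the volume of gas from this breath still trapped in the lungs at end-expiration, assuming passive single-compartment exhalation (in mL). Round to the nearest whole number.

70

Flow: 66 L/min ÷ 60 = 1.1 L/s.
R = (PIP − Pplat)/V̇ = (21 − 14) / 1.1 = 7.0/1.1 = 6.364 cmH2O·s/L.
C = Vt/(Pplat − PEEP) = 585.0 / (14 − 6) = 585.0/8.0 = 73.125 mL/cmH2O.
τ = R × C = 6.364 × 0.07313 L/cmH2O = 0.4654 s.
Fraction remaining = e^(−Te/τ) = e^(−0.99/0.4654) = 0.1192.
Trapped volume = 585.0 × 0.1192 = 69.732 mL.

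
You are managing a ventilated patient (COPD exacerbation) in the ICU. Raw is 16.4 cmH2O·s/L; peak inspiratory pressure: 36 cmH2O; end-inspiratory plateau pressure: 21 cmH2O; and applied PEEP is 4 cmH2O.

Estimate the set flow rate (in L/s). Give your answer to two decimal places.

flow = (PIP − Pplat) / Raw = 15.0 / 16.4 = 0.9146 L/s.

0.91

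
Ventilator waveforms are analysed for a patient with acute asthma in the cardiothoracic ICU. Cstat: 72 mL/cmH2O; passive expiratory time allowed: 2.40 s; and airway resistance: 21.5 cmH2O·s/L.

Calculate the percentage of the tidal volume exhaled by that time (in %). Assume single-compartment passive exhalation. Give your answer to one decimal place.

78.8

τ = R × C = 21.5 × 72 mL/cmH2O = 21.5 × 0.072 L/cmH2O = 1.548 s.
Passive exhalation: V(t)/V₀ = e^(−t/τ) = e^(−2.40/1.548) = 0.2122.
Fraction exhaled = 1 − 0.2122 = 0.7878 → 78.78%.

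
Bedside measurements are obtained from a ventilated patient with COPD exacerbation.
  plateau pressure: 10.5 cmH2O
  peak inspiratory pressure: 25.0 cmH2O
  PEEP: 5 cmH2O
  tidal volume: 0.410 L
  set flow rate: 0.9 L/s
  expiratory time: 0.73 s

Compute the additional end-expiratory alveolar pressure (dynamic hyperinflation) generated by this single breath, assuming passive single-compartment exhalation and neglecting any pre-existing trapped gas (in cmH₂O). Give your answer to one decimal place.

R = (PIP − Pplat)/V̇ = (25.0 − 10.5) / 0.9 = 14.5/0.9 = 16.111 cmH2O·s/L.
C = Vt/(Pplat − PEEP) = 410.0 / (10.5 − 5) = 410.0/5.5 = 74.545 mL/cmH2O.
τ = R × C = 16.111 × 0.07455 L/cmH2O = 1.201 s.
Fraction remaining = e^(−Te/τ) = e^(−0.73/1.201) = 0.5445; trapped volume = 410.0 × 0.5445 = 223.25 mL.
Additional alveolar pressure from trapping ≈ V_trapped / C = 223.25 / 74.545 = 2.995 cmH2O.

3.0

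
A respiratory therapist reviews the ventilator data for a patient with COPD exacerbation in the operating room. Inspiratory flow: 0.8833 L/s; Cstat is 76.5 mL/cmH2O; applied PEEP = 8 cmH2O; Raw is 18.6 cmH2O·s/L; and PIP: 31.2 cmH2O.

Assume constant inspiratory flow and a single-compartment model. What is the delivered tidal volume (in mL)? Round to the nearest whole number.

518

Equation of motion (constant flow): PIP = Vt/C + R·V̇ + PEEP.
Vt/C = PIP − R·V̇ − PEEP = 31.2 − 16.429 − 8 = 6.771 cmH2O.
Vt = C × 6.771 = 76.5 × 6.771 = 517.98 mL.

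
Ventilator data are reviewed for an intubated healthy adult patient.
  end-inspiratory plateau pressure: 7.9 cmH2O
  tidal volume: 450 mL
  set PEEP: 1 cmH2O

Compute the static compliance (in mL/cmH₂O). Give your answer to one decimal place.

65.2

Cstat = Vt / (Pplat − PEEP) = 450 / (7.9 − 1) = 450 / 6.9 = 65.217 mL/cmH2O.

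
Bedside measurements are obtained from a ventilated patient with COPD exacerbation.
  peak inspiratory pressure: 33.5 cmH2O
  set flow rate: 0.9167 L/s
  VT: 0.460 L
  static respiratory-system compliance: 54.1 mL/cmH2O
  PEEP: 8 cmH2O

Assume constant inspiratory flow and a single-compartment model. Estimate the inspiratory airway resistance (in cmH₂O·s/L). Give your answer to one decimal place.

Equation of motion (constant flow): PIP = Vt/C + R·V̇ + PEEP.
R·V̇ = PIP − Vt/C − PEEP = 33.5 − 460/54.1 − 8 = 33.5 − 8.503 − 8 = 16.997 cmH2O.
R = 16.997 / 0.9167 = 18.542 cmH2O·s/L.

18.5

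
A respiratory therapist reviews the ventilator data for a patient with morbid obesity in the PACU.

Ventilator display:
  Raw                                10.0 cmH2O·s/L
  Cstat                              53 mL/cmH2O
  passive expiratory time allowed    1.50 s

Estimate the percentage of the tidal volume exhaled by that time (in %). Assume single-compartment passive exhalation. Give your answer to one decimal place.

τ = R × C = 10.0 × 53 mL/cmH2O = 10.0 × 0.053 L/cmH2O = 0.53 s.
Passive exhalation: V(t)/V₀ = e^(−t/τ) = e^(−1.50/0.53) = 0.059.
Fraction exhaled = 1 − 0.059 = 0.941 → 94.1%.

94.1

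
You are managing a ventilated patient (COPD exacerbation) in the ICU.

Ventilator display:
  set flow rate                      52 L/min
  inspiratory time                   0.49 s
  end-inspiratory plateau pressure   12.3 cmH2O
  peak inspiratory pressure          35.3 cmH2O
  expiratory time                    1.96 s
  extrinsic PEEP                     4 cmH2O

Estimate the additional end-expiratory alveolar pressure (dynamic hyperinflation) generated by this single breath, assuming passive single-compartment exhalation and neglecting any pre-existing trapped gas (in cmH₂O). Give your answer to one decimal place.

2.0

Flow: 52 L/min ÷ 60 = 0.8667 L/s.
Vt = flow × Ti = 0.8667 L/s × 0.49 s × 1000 mL/L = 424.68 mL.
R = (PIP − Pplat)/V̇ = (35.3 − 12.3) / 0.8667 = 23.0/0.8667 = 26.537 cmH2O·s/L.
C = Vt/(Pplat − PEEP) = 424.68 / (12.3 − 4) = 424.68/8.3 = 51.166 mL/cmH2O.
τ = R × C = 26.537 × 0.05117 L/cmH2O = 1.358 s.
Fraction remaining = e^(−Te/τ) = e^(−1.96/1.358) = 0.2361; trapped volume = 424.68 × 0.2361 = 100.27 mL.
Additional alveolar pressure from trapping ≈ V_trapped / C = 100.27 / 51.166 = 1.96 cmH2O.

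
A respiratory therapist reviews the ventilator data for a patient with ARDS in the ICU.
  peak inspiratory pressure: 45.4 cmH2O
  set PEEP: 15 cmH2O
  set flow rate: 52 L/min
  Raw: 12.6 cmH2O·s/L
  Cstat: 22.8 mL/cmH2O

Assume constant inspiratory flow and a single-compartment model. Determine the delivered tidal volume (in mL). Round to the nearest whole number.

Flow: 52 L/min ÷ 60 = 0.8667 L/s.
Equation of motion (constant flow): PIP = Vt/C + R·V̇ + PEEP.
Vt/C = PIP − R·V̇ − PEEP = 45.4 − 10.92 − 15 = 19.48 cmH2O.
Vt = C × 19.48 = 22.8 × 19.48 = 444.14 mL.

444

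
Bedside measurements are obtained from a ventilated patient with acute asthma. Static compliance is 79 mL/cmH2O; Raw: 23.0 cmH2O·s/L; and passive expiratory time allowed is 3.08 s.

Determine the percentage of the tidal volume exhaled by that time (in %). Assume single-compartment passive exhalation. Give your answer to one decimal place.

81.6

τ = R × C = 23.0 × 79 mL/cmH2O = 23.0 × 0.079 L/cmH2O = 1.817 s.
Passive exhalation: V(t)/V₀ = e^(−t/τ) = e^(−3.08/1.817) = 0.1836.
Fraction exhaled = 1 − 0.1836 = 0.8164 → 81.64%.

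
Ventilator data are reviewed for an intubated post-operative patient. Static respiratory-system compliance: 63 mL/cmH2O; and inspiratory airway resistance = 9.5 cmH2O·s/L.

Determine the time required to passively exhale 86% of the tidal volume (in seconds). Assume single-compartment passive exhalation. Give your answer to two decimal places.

τ = R × C = 9.5 × 63 mL/cmH2O = 9.5 × 0.063 L/cmH2O = 0.5985 s.
Exhaled fraction f = 1 − e^(−t/τ) → t = −τ·ln(1 − f) = −0.5985·ln(0.14) = 1.177 s.

1.18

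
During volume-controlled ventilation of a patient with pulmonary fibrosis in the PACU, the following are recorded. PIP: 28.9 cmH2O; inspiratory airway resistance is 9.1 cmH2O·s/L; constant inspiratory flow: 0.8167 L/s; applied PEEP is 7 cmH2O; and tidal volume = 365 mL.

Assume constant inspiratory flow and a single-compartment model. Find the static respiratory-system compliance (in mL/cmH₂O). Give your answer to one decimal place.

Equation of motion (constant flow): PIP = Vt/C + R·V̇ + PEEP.
Vt/C = PIP − R·V̇ − PEEP = 28.9 − 9.1×0.8167 − 7 = 28.9 − 7.432 − 7 = 14.468 cmH2O.
C = Vt / 14.468 = 365 / 14.468 = 25.228 mL/cmH2O.

25.2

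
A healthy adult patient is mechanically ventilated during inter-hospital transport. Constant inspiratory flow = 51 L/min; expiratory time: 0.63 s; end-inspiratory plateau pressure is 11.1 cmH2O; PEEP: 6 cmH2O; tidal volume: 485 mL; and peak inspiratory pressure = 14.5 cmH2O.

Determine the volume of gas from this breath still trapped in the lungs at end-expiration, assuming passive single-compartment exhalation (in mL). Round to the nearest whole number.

93

Flow: 51 L/min ÷ 60 = 0.85 L/s.
R = (PIP − Pplat)/V̇ = (14.5 − 11.1) / 0.85 = 3.4/0.85 = 4.0 cmH2O·s/L.
C = Vt/(Pplat − PEEP) = 485.0 / (11.1 − 6) = 485.0/5.1 = 95.098 mL/cmH2O.
τ = R × C = 4.0 × 0.0951 L/cmH2O = 0.3804 s.
Fraction remaining = e^(−Te/τ) = e^(−0.63/0.3804) = 0.1909.
Trapped volume = 485.0 × 0.1909 = 92.587 mL.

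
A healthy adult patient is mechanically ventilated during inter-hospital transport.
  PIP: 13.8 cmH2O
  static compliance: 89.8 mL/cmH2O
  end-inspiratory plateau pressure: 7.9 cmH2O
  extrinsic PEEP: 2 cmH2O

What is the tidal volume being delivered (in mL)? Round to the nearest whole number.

Vt = Cstat × (Pplat − PEEP) = 89.8 × (7.9 − 2) = 89.8 × 5.9 = 529.82 mL.

530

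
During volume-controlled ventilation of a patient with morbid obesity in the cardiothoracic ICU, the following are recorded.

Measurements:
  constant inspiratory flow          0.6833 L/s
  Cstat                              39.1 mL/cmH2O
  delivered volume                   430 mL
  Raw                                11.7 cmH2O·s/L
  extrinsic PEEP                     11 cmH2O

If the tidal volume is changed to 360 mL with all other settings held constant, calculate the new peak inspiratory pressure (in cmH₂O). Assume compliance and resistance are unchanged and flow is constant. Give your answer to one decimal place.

28.2

PIP = Vt/C + R·V̇ + PEEP (constant-flow equation of motion).
Only the elastic term changes: ΔPIP = ΔVt / C = (360 − 430) / 39.1 = -1.79 cmH2O.
Original PIP = 430/39.1 + 11.7×0.6833 + 11 = 29.992 cmH2O; new PIP = 29.992 + (-1.79) = 28.202 cmH2O.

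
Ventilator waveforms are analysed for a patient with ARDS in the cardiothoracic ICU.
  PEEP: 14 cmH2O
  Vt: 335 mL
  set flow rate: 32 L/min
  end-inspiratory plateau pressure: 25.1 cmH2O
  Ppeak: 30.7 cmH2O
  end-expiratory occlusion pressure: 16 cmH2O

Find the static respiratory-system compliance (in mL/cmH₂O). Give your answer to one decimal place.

36.8

End-expiratory occlusion gives total PEEP = 16 cmH2O (intrinsic PEEP = 16 − 14 = 2). Use total PEEP for the elastic gradient.
Cstat = Vt / (Pplat − PEEPtotal) = 335 / (25.1 − 16) = 335 / 9.1 = 36.813 mL/cmH2O.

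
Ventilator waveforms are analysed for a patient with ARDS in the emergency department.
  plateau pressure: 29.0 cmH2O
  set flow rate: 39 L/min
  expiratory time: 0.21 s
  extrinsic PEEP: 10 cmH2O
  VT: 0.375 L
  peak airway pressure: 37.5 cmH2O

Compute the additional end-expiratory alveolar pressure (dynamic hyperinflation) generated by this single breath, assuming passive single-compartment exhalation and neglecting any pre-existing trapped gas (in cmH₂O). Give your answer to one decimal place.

Flow: 39 L/min ÷ 60 = 0.65 L/s.
R = (PIP − Pplat)/V̇ = (37.5 − 29.0) / 0.65 = 8.5/0.65 = 13.077 cmH2O·s/L.
C = Vt/(Pplat − PEEP) = 375.0 / (29.0 − 10) = 375.0/19.0 = 19.737 mL/cmH2O.
τ = R × C = 13.077 × 0.01974 L/cmH2O = 0.2581 s.
Fraction remaining = e^(−Te/τ) = e^(−0.21/0.2581) = 0.4432; trapped volume = 375.0 × 0.4432 = 166.2 mL.
Additional alveolar pressure from trapping ≈ V_trapped / C = 166.2 / 19.737 = 8.421 cmH2O.

8.4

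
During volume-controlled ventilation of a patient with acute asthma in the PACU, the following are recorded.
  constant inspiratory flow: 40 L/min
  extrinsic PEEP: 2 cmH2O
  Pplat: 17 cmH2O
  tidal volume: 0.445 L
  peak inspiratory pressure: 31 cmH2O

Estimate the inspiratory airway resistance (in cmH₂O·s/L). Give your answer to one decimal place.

21.0

Flow: 40 L/min ÷ 60 = 0.6667 L/s.
Raw = (PIP − Pplat) / flow = (31 − 17) / 0.6667 = 14.0 / 0.6667 = 20.999 cmH2O·s/L.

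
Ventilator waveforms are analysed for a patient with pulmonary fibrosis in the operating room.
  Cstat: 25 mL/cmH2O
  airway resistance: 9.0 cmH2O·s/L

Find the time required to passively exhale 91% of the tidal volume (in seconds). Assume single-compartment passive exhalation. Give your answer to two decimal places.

0.54

τ = R × C = 9.0 × 25 mL/cmH2O = 9.0 × 0.025 L/cmH2O = 0.225 s.
Exhaled fraction f = 1 − e^(−t/τ) → t = −τ·ln(1 − f) = −0.225·ln(0.09) = 0.5418 s.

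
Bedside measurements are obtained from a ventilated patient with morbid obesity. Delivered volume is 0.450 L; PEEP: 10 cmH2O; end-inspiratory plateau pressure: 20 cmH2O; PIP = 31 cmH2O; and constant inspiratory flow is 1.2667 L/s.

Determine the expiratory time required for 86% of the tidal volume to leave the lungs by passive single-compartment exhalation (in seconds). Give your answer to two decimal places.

R = (PIP − Pplat)/V̇ = (31 − 20) / 1.2667 = 11.0/1.2667 = 8.684 cmH2O·s/L.
C = Vt/(Pplat − PEEP) = 450.0 / (20 − 10) = 450.0/10.0 = 45.0 mL/cmH2O.
τ = R × C = 8.684 × 0.045 L/cmH2O = 0.3908 s.
t = −τ·ln(1 − 0.86) = −0.3908·ln(0.14) = 0.7684 s.

0.77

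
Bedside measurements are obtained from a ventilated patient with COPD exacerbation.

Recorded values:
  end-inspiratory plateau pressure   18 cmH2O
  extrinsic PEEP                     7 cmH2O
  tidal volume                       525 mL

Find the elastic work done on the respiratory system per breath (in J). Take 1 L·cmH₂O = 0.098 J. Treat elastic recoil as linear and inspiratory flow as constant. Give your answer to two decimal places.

0.28

Elastic work ≈ ½ × (Pplat − PEEP) × Vt = 0.5 × (18 − 7) × 0.525 L = 0.5 × 11.0 × 0.525 = 2.888 L·cmH2O.
× 0.098 J/(L·cmH2O) → 0.283 J.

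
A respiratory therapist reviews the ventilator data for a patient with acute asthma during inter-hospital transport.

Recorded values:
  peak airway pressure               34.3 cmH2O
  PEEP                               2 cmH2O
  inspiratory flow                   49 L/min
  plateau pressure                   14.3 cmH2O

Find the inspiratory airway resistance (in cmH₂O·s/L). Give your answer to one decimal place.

24.5

Flow: 49 L/min ÷ 60 = 0.8167 L/s.
Raw = (PIP − Pplat) / flow = (34.3 − 14.3) / 0.8167 = 20.0 / 0.8167 = 24.489 cmH2O·s/L.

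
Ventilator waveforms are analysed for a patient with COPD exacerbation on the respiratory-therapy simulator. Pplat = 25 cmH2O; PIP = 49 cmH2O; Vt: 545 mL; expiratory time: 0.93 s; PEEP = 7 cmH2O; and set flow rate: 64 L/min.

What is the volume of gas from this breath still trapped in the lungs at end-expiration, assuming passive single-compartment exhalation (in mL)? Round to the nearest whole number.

Flow: 64 L/min ÷ 60 = 1.0667 L/s.
R = (PIP − Pplat)/V̇ = (49 − 25) / 1.0667 = 24.0/1.0667 = 22.499 cmH2O·s/L.
C = Vt/(Pplat − PEEP) = 545.0 / (25 − 7) = 545.0/18.0 = 30.278 mL/cmH2O.
τ = R × C = 22.499 × 0.03028 L/cmH2O = 0.6813 s.
Fraction remaining = e^(−Te/τ) = e^(−0.93/0.6813) = 0.2554.
Trapped volume = 545.0 × 0.2554 = 139.19 mL.

139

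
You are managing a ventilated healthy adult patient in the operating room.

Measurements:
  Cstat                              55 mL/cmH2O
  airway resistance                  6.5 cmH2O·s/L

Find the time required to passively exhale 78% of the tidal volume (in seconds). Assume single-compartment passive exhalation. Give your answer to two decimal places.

0.54

τ = R × C = 6.5 × 55 mL/cmH2O = 6.5 × 0.055 L/cmH2O = 0.3575 s.
Exhaled fraction f = 1 − e^(−t/τ) → t = −τ·ln(1 − f) = −0.3575·ln(0.22) = 0.5413 s.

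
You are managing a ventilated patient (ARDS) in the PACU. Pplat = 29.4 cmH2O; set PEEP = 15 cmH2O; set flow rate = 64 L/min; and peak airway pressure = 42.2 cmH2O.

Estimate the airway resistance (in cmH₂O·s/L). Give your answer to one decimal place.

Flow: 64 L/min ÷ 60 = 1.0667 L/s.
Raw = (PIP − Pplat) / flow = (42.2 − 29.4) / 1.0667 = 12.8 / 1.0667 = 12.0 cmH2O·s/L.

12.0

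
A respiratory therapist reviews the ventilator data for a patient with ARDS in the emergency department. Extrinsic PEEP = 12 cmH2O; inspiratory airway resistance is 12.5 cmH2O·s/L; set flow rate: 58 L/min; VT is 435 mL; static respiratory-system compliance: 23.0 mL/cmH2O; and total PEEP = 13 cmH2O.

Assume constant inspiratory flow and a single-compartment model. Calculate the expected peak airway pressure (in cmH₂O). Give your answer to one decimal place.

44.0

Flow: 58 L/min ÷ 60 = 0.9667 L/s.
Total PEEP = 13 cmH2O (set 12 + intrinsic 1); this is the baseline alveolar pressure.
Equation of motion (constant flow): PIP = Vt/C + R·V̇ + PEEP.
PIP = 435/23.0 + 12.5×0.9667 + 13 = 18.913 + 12.084 + 13 = 43.997 cmH2O.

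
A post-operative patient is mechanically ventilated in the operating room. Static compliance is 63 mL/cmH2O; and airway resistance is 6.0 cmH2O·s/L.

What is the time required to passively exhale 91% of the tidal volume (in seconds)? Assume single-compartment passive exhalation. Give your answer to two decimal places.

0.91

τ = R × C = 6.0 × 63 mL/cmH2O = 6.0 × 0.063 L/cmH2O = 0.378 s.
Exhaled fraction f = 1 − e^(−t/τ) → t = −τ·ln(1 − f) = −0.378·ln(0.09) = 0.9102 s.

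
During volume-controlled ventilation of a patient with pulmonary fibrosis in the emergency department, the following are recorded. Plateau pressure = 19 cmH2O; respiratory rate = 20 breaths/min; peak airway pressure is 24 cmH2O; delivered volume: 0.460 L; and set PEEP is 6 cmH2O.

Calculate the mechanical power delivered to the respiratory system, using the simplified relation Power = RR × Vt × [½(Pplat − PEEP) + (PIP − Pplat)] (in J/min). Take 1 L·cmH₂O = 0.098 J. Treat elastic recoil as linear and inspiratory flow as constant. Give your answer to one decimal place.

Per-breath work = Vt × [½(Pplat−PEEP) + (PIP−Pplat)] = 0.460 × [0.5×13.0 + 5.0] = 0.460 × 11.5 = 5.29 L·cmH2O.
Power = 20 × 5.29 = 105.8 L·cmH2O/min.
× 0.098 J/(L·cmH2O) → 10.368 J/min.

10.4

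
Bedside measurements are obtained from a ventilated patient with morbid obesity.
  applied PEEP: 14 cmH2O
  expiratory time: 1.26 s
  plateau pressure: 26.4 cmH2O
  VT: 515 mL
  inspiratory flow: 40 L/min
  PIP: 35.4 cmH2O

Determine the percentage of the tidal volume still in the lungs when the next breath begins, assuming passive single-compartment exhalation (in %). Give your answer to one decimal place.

Flow: 40 L/min ÷ 60 = 0.6667 L/s.
R = (PIP − Pplat)/V̇ = (35.4 − 26.4) / 0.6667 = 9.0/0.6667 = 13.499 cmH2O·s/L.
C = Vt/(Pplat − PEEP) = 515.0 / (26.4 − 14) = 515.0/12.4 = 41.532 mL/cmH2O.
τ = R × C = 13.499 × 0.04153 L/cmH2O = 0.5606 s.
Fraction remaining at end-expiration = e^(−Te/τ) = e^(−1.26/0.5606) = 0.1057 → 10.57%.

10.6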